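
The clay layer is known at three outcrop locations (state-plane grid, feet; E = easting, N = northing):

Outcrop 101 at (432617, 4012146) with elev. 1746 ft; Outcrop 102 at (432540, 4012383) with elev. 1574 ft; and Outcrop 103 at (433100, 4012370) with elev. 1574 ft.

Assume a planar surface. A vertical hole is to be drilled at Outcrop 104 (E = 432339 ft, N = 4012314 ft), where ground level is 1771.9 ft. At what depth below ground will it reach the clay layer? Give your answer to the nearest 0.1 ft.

144.0 ft

Let the plane be z = a·E + b·N + c.
Outcrop 102−Outcrop 101: −77a + 237b = −172;  Outcrop 103−Outcrop 101: 483a + 224b = −172.
Solving gives a = −0.016975531, b = −0.731253654.
Then c = 1746 − a·432617 − b·4012146 = 2942986.32.
At (432339, 4012314): z_contact = −7339.18 − 2934019.27 + 2942986.32 = 1627.87 ft.
Depth below ground = 1771.9 − 1627.87 = 144.0 ft.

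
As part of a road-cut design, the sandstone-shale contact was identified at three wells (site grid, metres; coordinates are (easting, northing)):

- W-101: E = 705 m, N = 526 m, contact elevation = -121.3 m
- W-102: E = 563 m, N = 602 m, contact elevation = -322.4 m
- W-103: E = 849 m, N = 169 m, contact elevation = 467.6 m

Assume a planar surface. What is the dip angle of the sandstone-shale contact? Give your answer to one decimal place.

Two edge vectors: W-101→W-102 = (-142, 76, -201.1), W-101→W-103 = (144, -357, 588.9).
Normal n = (W-101→W-102) × (W-101→W-103) = (-27036.3, 54665.4, 39750).
So ∂z/∂E = −n_x/n_z = 0.68016 and ∂z/∂N = −n_y/n_z = −1.37523.
Gradient magnitude |∇z| = √(a² + b²) = √(0.46262 + 1.89126) = 1.53423.
True dip = arctan(1.53423) = 56.9°, dipping toward NNW (azimuth ≈ 334°).

56.9°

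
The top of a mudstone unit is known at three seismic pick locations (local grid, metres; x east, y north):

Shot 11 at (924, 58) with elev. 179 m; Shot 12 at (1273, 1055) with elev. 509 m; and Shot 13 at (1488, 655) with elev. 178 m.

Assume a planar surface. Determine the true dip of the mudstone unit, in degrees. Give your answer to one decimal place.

Let the plane be z = a·x + b·y + c.
Shot 12−Shot 11: 349a + 997b = 330;  Shot 13−Shot 11: 564a + 597b = −1.
Solving gives a = −0.55941, b = 0.52682.
Gradient magnitude |∇z| = √(a² + b²) = √(0.31294 + 0.27753) = 0.76843.
True dip = arctan(0.76843) = 37.5°, dipping toward SE (azimuth ≈ 133°).

37.5°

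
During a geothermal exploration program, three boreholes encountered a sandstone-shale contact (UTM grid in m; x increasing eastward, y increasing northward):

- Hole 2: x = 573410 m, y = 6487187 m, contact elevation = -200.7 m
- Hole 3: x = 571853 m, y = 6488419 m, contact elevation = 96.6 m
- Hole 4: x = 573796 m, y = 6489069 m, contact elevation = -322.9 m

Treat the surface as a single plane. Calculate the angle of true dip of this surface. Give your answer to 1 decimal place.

Two edge vectors: Hole 2→Hole 3 = (-1557, 1232, 297.3), Hole 2→Hole 4 = (386, 1882, -122.2).
Normal n = (Hole 2→Hole 3) × (Hole 2→Hole 4) = (-710069, -75507.6, -3405826).
So ∂z/∂x = −n_x/n_z = −0.20849 and ∂z/∂y = −n_y/n_z = −0.02217.
Gradient magnitude |∇z| = √(a² + b²) = √(0.04347 + 0.00049) = 0.20966.
True dip = arctan(0.20966) = 11.8°, dipping toward E (azimuth ≈ 084°).

11.8°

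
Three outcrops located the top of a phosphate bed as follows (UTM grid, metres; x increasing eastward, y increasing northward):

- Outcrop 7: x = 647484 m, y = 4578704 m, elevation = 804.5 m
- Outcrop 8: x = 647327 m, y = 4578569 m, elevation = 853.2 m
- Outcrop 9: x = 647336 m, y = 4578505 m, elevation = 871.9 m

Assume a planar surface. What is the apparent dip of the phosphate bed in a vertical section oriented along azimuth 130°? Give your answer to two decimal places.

Two edge vectors: Outcrop 7→Outcrop 8 = (-157, -135, 48.7), Outcrop 7→Outcrop 9 = (-148, -199, 67.4).
Normal n = (Outcrop 7→Outcrop 8) × (Outcrop 7→Outcrop 9) = (592.3, 3374.2, 11263).
So ∂z/∂x = −n_x/n_z = −0.05259 and ∂z/∂y = −n_y/n_z = −0.29958.
Unit vector along 130° is (sin 130°, cos 130°) = (0.7660, -0.6428).
Slope in that direction = a·(0.7660) + b·(-0.6428) = 0.15228.
Apparent dip = arctan|0.15228| = 8.66° (true dip is 16.9°, so apparent ≤ true as expected).

8.66°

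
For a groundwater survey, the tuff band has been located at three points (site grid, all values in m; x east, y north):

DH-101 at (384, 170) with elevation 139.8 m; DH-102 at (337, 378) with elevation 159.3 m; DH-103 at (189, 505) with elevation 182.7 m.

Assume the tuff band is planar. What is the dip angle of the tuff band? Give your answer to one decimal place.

6.9°

Let the plane be z = a·x + b·y + c.
DH-102−DH-101: −47a + 208b = 19.5;  DH-103−DH-101: −195a + 335b = 42.9.
Solving gives a = −0.09634, b = 0.07198.
Gradient magnitude |∇z| = √(a² + b²) = √(0.00928 + 0.00518) = 0.12026.
True dip = arctan(0.12026) = 6.9°, dipping toward SE (azimuth ≈ 127°).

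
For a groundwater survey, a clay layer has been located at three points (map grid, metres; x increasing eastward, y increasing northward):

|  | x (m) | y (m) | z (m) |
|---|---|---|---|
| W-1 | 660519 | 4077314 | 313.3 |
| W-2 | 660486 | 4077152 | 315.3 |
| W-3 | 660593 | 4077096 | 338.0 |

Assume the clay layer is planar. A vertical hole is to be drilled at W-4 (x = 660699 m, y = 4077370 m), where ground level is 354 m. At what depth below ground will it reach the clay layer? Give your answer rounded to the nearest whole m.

Two edge vectors: W-1→W-2 = (-33, -162, 2), W-1→W-3 = (74, -218, 24.7).
Normal n = (W-1→W-2) × (W-1→W-3) = (-3565.4, 963.1, 19182).
So ∂z/∂x = −n_x/n_z = 0.18587217 and ∂z/∂y = −n_y/n_z = −0.05020853.
Intercept c from W-1: 313.3 − 122772.10 + 204715.94 = 82257.14.
At (660699, 4077370): z_contact = 122805.6 − 204718.7 + 82257.14 = 343.9 m.
Depth below ground = 354 − 343.9 = 10 m.

10 m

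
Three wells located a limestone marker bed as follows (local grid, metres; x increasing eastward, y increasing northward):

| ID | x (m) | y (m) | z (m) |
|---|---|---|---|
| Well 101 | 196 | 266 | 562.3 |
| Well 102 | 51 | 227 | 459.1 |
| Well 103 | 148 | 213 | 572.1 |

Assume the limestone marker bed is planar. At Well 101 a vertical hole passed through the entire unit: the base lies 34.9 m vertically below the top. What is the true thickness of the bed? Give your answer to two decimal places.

Let the plane be z = a·x + b·y + c.
Well 102−Well 101: −145a − 39b = −103.2;  Well 103−Well 101: −48a − 53b = 9.8.
Solving gives a = 1.00667, b = −1.09661.
|∇z| = √(a²+b²) = 1.48861, so dip δ = arctan(1.48861) = 56.11°.
True thickness = vertical thickness × cos δ = 34.9 × cos 56.11° = 19.46 m.

19.46 m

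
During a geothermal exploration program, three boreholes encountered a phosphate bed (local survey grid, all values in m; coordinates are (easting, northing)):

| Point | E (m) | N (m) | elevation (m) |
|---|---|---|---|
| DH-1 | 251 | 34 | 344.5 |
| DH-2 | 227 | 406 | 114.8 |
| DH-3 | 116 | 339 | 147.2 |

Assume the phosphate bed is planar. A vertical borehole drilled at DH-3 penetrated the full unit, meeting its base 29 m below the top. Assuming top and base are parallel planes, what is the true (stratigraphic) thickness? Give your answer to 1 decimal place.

24.7 m

Let the plane be z = a·E + b·N + c.
DH-2−DH-1: −24a + 372b = −229.7;  DH-3−DH-1: −135a + 305b = −197.3.
Solving gives a = 0.07779, b = −0.61245.
|∇z| = √(a²+b²) = 0.61737, so dip δ = arctan(0.61737) = 31.69°.
True thickness = vertical thickness × cos δ = 29 × cos 31.69° = 24.7 m.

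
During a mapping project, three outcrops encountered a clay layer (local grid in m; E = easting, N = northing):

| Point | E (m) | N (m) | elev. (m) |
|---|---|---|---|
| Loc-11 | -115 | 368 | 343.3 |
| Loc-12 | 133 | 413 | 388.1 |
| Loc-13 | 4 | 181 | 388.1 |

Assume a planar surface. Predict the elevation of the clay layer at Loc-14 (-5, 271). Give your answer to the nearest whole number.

Two edge vectors: Loc-11→Loc-12 = (248, 45, 44.8), Loc-11→Loc-13 = (119, -187, 44.8).
Normal n = (Loc-11→Loc-12) × (Loc-11→Loc-13) = (10393.6, -5779.2, -51731).
So ∂z/∂E = −n_x/n_z = 0.20092 and ∂z/∂N = −n_y/n_z = −0.11172.
Intercept c from Loc-11: 343.3 + 23.11 + 41.11 = 407.52.
At (-5, 271): z = −1.0 − 30.3 + 407.52 = 376.2 m.

376 m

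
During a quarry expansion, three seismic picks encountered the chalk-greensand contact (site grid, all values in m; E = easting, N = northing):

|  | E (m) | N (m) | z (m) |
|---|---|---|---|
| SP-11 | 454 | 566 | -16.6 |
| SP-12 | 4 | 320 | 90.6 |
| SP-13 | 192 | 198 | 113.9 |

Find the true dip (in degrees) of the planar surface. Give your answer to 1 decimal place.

Two edge vectors: SP-11→SP-12 = (-450, -246, 107.2), SP-11→SP-13 = (-262, -368, 130.5).
Normal n = (SP-11→SP-12) × (SP-11→SP-13) = (7346.6, 30638.6, 101148).
So ∂z/∂E = −n_x/n_z = −0.07263 and ∂z/∂N = −n_y/n_z = −0.30291.
Gradient magnitude |∇z| = √(a² + b²) = √(0.00528 + 0.09175) = 0.31149.
True dip = arctan(0.31149) = 17.3°, dipping toward NNE (azimuth ≈ 013°).

17.3°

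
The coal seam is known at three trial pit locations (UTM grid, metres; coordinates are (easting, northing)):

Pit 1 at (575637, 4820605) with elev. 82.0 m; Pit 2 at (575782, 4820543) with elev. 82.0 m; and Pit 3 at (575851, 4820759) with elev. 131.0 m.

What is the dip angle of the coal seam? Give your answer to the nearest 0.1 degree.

12.2°

Two edge vectors: Pit 1→Pit 2 = (145, -62, 0), Pit 1→Pit 3 = (214, 154, 49).
Normal n = (Pit 1→Pit 2) × (Pit 1→Pit 3) = (-3038, -7105, 35598).
So ∂z/∂E = −n_x/n_z = 0.08534 and ∂z/∂N = −n_y/n_z = 0.19959.
Gradient magnitude |∇z| = √(a² + b²) = √(0.00728 + 0.03984) = 0.21707.
True dip = arctan(0.21707) = 12.2°, dipping toward SSW (azimuth ≈ 203°).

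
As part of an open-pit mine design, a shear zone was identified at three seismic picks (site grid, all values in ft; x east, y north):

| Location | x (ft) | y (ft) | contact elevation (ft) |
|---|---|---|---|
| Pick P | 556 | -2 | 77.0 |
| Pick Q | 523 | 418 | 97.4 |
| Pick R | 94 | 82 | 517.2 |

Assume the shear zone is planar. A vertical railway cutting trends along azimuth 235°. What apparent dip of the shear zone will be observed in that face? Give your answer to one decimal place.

Let the plane be z = a·x + b·y + c.
Pick Q−Pick P: −33a + 420b = 20.4;  Pick R−Pick P: −462a + 84b = 440.2.
Solving gives a = −0.95766, b = −0.02667.
Unit vector along 235° is (sin 235°, cos 235°) = (-0.8192, -0.5736).
Slope in that direction = a·(-0.8192) + b·(-0.5736) = 0.79977.
Apparent dip = arctan|0.79977| = 38.7° (true dip is 43.8°, so apparent ≤ true as expected).

38.7°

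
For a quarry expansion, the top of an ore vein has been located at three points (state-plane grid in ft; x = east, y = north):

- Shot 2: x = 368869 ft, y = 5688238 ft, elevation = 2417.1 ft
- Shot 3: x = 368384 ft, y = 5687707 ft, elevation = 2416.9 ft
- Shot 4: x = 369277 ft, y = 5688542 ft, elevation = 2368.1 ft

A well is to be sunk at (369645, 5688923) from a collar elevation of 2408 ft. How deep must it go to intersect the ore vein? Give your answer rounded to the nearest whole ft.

Let the plane be z = a·x + b·y + c.
Shot 3−Shot 2: −485a − 531b = −0.2;  Shot 4−Shot 2: 408a + 304b = −49.
Solving gives a = −0.37683216, b = 0.34456421.
Then c = 2417.1 − a·368869 − b·5688238 = −1818544.44.
At (369645, 5688923): z_contact = −139294.1 + 1960199.3 − 1818544.44 = 2360.7 ft.
Depth below ground = 2408 − 2360.7 = 47 ft.

47 ft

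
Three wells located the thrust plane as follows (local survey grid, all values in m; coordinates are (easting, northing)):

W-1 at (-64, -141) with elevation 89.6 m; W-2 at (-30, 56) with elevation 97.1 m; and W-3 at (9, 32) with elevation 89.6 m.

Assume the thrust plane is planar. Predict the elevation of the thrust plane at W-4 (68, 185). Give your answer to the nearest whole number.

90 m

Let the plane be z = a·E + b·N + c.
W-2−W-1: 34a + 197b = 7.5;  W-3−W-1: 73a + 173b = 0.
Solving gives a = −0.15267, b = 0.06442.
Then c = 89.6 − a·-64 − b·-141 = 88.91.
At (68, 185): z = −10.4 + 11.9 + 88.91 = 90.4 m.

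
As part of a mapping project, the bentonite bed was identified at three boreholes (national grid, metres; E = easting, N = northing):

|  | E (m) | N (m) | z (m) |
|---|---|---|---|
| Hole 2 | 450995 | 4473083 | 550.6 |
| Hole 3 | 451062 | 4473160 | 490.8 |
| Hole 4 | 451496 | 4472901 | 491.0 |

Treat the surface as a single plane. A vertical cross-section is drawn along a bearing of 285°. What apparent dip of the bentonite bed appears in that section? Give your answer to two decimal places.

Let the plane be z = a·E + b·N + c.
Hole 3−Hole 2: 67a + 77b = −59.8;  Hole 4−Hole 2: 501a − 182b = −59.6.
Solving gives a = −0.30476, b = −0.51145.
Unit vector along 285° is (sin 285°, cos 285°) = (-0.9659, 0.2588).
Slope in that direction = a·(-0.9659) + b·(0.2588) = 0.16200.
Apparent dip = arctan|0.16200| = 9.20° (true dip is 30.8°, so apparent ≤ true as expected).

9.20°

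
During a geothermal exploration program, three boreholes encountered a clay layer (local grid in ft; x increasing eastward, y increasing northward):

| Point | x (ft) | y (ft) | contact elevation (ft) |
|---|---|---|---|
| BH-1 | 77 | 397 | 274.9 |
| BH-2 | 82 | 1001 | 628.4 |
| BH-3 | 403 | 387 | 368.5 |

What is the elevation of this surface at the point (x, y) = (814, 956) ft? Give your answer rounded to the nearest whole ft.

Two edge vectors: BH-1→BH-2 = (5, 604, 353.5), BH-1→BH-3 = (326, -10, 93.6).
Normal n = (BH-1→BH-2) × (BH-1→BH-3) = (60069.4, 114773, -196954).
So ∂z/∂x = −n_x/n_z = 0.30499 and ∂z/∂y = −n_y/n_z = 0.58274.
Intercept c from BH-1: 274.9 − 23.48 − 231.35 = 20.07.
At (814, 956): z = 248.3 + 557.1 + 20.07 = 825.4 ft.

825 ft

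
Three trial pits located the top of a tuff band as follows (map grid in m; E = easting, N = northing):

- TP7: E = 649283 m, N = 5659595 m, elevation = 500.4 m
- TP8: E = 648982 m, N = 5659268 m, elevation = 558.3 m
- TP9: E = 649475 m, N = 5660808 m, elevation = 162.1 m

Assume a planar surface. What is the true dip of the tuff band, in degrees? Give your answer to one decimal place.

Two edge vectors: TP7→TP8 = (-301, -327, 57.9), TP7→TP9 = (192, 1213, -338.3).
Normal n = (TP7→TP8) × (TP7→TP9) = (40391.4, -90711.5, -302329).
So ∂z/∂E = −n_x/n_z = 0.13360 and ∂z/∂N = −n_y/n_z = −0.30004.
Gradient magnitude |∇z| = √(a² + b²) = √(0.01785 + 0.09003) = 0.32844.
True dip = arctan(0.32844) = 18.2°, dipping toward NNW (azimuth ≈ 336°).

18.2°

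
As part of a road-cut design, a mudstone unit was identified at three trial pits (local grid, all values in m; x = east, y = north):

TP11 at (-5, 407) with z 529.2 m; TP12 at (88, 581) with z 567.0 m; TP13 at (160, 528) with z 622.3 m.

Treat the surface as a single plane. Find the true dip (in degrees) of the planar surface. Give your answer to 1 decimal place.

Let the plane be z = a·x + b·y + c.
TP12−TP11: 93a + 174b = 37.8;  TP13−TP11: 165a + 121b = 93.1.
Solving gives a = 0.66596, b = −0.13870.
Gradient magnitude |∇z| = √(a² + b²) = √(0.44350 + 0.01924) = 0.68025.
True dip = arctan(0.68025) = 34.2°, dipping toward WNW (azimuth ≈ 282°).

34.2°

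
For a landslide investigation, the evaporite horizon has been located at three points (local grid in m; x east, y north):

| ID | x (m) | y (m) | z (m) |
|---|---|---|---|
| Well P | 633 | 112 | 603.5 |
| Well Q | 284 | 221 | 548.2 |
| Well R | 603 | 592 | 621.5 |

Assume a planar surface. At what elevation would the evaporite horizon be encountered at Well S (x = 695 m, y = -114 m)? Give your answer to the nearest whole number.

603 m

Let the plane be z = a·x + b·y + c.
Well Q−Well P: −349a + 109b = −55.3;  Well R−Well P: −30a + 480b = 18.
Solving gives a = 0.17355, b = 0.04835.
Then c = 603.5 − a·633 − b·112 = 488.23.
At (695, -114): z = 120.6 − 5.5 + 488.23 = 603.3 m.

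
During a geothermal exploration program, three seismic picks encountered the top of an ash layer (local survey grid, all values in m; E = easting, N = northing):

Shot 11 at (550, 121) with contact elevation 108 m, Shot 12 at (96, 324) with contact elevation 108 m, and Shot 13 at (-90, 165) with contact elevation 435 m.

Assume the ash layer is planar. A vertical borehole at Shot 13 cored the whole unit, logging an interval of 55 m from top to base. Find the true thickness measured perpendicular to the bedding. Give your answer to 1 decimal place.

Two edge vectors: Shot 11→Shot 12 = (-454, 203, 0), Shot 11→Shot 13 = (-640, 44, 327).
Normal n = (Shot 11→Shot 12) × (Shot 11→Shot 13) = (66381, 148458, 109944).
So ∂z/∂E = −n_x/n_z = −0.60377 and ∂z/∂N = −n_y/n_z = −1.35031.
|∇z| = √(a²+b²) = 1.47914, so dip δ = arctan(1.47914) = 55.94°.
True thickness = vertical thickness × cos δ = 55 × cos 55.94° = 30.8 m.

30.8 m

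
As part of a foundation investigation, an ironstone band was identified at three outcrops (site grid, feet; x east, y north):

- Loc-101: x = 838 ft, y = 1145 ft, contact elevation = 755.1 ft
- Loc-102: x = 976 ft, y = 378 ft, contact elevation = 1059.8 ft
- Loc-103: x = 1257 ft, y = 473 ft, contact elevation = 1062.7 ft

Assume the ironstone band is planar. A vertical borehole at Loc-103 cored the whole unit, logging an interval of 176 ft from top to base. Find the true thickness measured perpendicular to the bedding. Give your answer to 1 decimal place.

Two edge vectors: Loc-101→Loc-102 = (138, -767, 304.7), Loc-101→Loc-103 = (419, -672, 307.6).
Normal n = (Loc-101→Loc-102) × (Loc-101→Loc-103) = (-31170.8, 85220.5, 228637).
So ∂z/∂x = −n_x/n_z = 0.13633 and ∂z/∂y = −n_y/n_z = −0.37273.
|∇z| = √(a²+b²) = 0.39688, so dip δ = arctan(0.39688) = 21.65°.
True thickness = vertical thickness × cos δ = 176 × cos 21.65° = 163.6 ft.

163.6 ft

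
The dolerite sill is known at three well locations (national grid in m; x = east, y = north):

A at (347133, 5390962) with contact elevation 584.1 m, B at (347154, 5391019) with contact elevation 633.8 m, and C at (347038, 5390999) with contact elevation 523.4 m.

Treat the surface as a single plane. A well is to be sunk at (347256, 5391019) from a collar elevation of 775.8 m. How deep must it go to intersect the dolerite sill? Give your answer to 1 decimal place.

54.7 m

Two edge vectors: A→B = (21, 57, 49.7), A→C = (-95, 37, -60.7).
Normal n = (A→B) × (A→C) = (-5298.8, -3446.8, 6192).
So ∂z/∂x = −n_x/n_z = 0.855749354 and ∂z/∂y = −n_y/n_z = 0.556653747.
Intercept c from A: 584.1 − 297058.84 − 3000899.20 = −3297373.94.
At (347256, 5391019): z_contact = 297164.10 + 3000930.93 − 3297373.94 = 721.09 m.
Depth below ground = 775.8 − 721.09 = 54.7 m.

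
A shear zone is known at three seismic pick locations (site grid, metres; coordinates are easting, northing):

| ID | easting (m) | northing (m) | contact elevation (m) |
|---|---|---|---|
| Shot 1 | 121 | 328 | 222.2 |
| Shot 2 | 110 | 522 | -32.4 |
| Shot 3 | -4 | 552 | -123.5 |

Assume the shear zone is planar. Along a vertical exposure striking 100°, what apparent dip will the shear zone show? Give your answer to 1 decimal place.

Two edge vectors: Shot 1→Shot 2 = (-11, 194, -254.6), Shot 1→Shot 3 = (-125, 224, -345.7).
Normal n = (Shot 1→Shot 2) × (Shot 1→Shot 3) = (-10035.4, 28022.3, 21786).
So ∂z/∂easting = −n_x/n_z = 0.46064 and ∂z/∂northing = −n_y/n_z = −1.28625.
Unit vector along 100° is (sin 100°, cos 100°) = (0.9848, -0.1736).
Slope in that direction = a·(0.9848) + b·(-0.1736) = 0.67699.
Apparent dip = arctan|0.67699| = 34.1° (true dip is 53.8°, so apparent ≤ true as expected).

34.1°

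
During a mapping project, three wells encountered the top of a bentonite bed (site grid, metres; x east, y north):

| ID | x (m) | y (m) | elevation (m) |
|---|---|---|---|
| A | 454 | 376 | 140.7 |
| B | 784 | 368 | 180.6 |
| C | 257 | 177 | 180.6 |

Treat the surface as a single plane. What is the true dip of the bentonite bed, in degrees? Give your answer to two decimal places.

18.40°

Let the plane be z = a·x + b·y + c.
B−A: 330a − 8b = 39.9;  C−A: −197a − 199b = 39.9.
Solving gives a = 0.11333, b = −0.31269.
Gradient magnitude |∇z| = √(a² + b²) = √(0.01284 + 0.09778) = 0.33260.
True dip = arctan(0.33260) = 18.40°, dipping toward NNW (azimuth ≈ 340°).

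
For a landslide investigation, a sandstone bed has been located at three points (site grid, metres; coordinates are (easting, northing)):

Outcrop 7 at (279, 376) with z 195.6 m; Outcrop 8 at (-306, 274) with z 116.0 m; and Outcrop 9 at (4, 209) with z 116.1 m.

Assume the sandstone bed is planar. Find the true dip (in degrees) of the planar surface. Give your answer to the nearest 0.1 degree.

19.9°

Two edge vectors: Outcrop 7→Outcrop 8 = (-585, -102, -79.6), Outcrop 7→Outcrop 9 = (-275, -167, -79.5).
Normal n = (Outcrop 7→Outcrop 8) × (Outcrop 7→Outcrop 9) = (-5184.2, -24617.5, 69645).
So ∂z/∂E = −n_x/n_z = 0.07444 and ∂z/∂N = −n_y/n_z = 0.35347.
Gradient magnitude |∇z| = √(a² + b²) = √(0.00554 + 0.12494) = 0.36122.
True dip = arctan(0.36122) = 19.9°, dipping toward SSW (azimuth ≈ 192°).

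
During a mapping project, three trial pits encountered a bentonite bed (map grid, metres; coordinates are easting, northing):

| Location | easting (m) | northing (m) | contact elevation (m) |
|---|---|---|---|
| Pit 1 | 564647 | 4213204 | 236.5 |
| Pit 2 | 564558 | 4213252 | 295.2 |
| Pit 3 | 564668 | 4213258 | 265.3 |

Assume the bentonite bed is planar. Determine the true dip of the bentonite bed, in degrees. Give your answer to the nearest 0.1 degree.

Let the plane be z = a·easting + b·northing + c.
Pit 2−Pit 1: −89a + 48b = 58.7;  Pit 3−Pit 1: 21a + 54b = 28.8.
Solving gives a = −0.30743, b = 0.65289.
Gradient magnitude |∇z| = √(a² + b²) = √(0.09451 + 0.42626) = 0.72165.
True dip = arctan(0.72165) = 35.8°, dipping toward SSE (azimuth ≈ 155°).

35.8°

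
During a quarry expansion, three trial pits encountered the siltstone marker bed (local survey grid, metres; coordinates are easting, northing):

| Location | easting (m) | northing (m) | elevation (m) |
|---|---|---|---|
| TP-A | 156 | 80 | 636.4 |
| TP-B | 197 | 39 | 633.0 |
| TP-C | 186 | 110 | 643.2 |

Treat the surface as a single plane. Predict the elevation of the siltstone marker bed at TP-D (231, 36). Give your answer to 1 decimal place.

Let the plane be z = a·easting + b·northing + c.
TP-B−TP-A: 41a − 41b = −3.4;  TP-C−TP-A: 30a + 30b = 6.8.
Solving gives a = 0.07187, b = 0.15480.
Then c = 636.4 − a·156 − b·80 = 612.80.
At (231, 36): z = 16.6 + 5.6 + 612.80 = 635.0 m.

635.0 m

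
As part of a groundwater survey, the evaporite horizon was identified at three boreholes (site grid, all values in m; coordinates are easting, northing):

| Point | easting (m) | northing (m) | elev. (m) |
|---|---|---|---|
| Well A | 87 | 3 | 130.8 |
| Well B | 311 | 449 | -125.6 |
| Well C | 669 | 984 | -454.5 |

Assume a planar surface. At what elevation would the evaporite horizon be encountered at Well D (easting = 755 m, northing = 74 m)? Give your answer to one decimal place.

Let the plane be z = a·easting + b·northing + c.
Well B−Well A: 224a + 446b = −256.4;  Well C−Well A: 582a + 981b = −585.3.
Solving gives a = −0.23891, b = −0.45490.
Then c = 130.8 − a·87 − b·3 = 152.95.
At (755, 74): z = −180.4 − 33.7 + 152.95 = -61.1 m.

-61.1 m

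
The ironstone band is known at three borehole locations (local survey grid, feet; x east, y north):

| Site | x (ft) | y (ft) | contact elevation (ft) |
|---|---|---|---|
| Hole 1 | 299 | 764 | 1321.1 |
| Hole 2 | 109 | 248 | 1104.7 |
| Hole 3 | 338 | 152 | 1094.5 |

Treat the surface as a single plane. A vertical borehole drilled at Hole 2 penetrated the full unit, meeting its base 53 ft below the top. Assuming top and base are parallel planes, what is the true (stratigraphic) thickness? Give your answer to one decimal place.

Two edge vectors: Hole 1→Hole 2 = (-190, -516, -216.4), Hole 1→Hole 3 = (39, -612, -226.6).
Normal n = (Hole 1→Hole 2) × (Hole 1→Hole 3) = (-15511.2, -51493.6, 136404).
So ∂z/∂x = −n_x/n_z = 0.11372 and ∂z/∂y = −n_y/n_z = 0.37751.
|∇z| = √(a²+b²) = 0.39426, so dip δ = arctan(0.39426) = 21.52°.
True thickness = vertical thickness × cos δ = 53 × cos 21.52° = 49.3 ft.

49.3 ft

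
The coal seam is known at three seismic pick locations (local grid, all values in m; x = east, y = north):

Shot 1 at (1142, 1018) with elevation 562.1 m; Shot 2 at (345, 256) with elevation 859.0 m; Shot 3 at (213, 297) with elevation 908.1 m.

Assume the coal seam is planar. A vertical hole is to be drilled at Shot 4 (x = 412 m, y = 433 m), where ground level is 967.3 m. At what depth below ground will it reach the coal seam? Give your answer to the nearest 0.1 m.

133.3 m

Let the plane be z = a·x + b·y + c.
Shot 2−Shot 1: −797a − 762b = 296.9;  Shot 3−Shot 1: −929a − 721b = 346.
Solving gives a = −0.372105, b = −0.000436.
Then c = 562.1 − a·1142 − b·1018 = 987.49.
At (412, 433): z_contact = −153.31 − 0.19 + 987.49 = 833.99 m.
Depth below ground = 967.3 − 833.99 = 133.3 m.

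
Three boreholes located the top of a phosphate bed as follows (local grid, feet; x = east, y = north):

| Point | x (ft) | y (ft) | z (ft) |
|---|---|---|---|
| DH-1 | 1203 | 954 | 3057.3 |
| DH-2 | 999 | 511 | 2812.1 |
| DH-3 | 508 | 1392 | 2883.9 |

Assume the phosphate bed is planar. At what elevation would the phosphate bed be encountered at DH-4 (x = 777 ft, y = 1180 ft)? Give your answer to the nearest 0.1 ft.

2936.6 ft

Let the plane be z = a·x + b·y + c.
DH-2−DH-1: −204a − 443b = −245.2;  DH-3−DH-1: −695a + 438b = −173.4.
Solving gives a = 0.463738, b = 0.339949.
Then c = 3057.3 − a·1203 − b·954 = 2175.11.
At (777, 1180): z = 360.3 + 401.1 + 2175.11 = 2936.6 ft.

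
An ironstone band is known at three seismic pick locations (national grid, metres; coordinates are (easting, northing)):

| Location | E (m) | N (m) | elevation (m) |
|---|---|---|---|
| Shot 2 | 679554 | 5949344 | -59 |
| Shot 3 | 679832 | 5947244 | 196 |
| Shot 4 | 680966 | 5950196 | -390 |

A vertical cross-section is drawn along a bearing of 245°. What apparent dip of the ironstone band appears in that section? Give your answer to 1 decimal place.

11.0°

Two edge vectors: Shot 2→Shot 3 = (278, -2100, 255), Shot 2→Shot 4 = (1412, 852, -331).
Normal n = (Shot 2→Shot 3) × (Shot 2→Shot 4) = (477840, 452078, 3202056).
So ∂z/∂E = −n_x/n_z = −0.14923 and ∂z/∂N = −n_y/n_z = −0.14118.
Unit vector along 245° is (sin 245°, cos 245°) = (-0.9063, -0.4226).
Slope in that direction = a·(-0.9063) + b·(-0.4226) = 0.19491.
Apparent dip = arctan|0.19491| = 11.0° (true dip is 11.6°, so apparent ≤ true as expected).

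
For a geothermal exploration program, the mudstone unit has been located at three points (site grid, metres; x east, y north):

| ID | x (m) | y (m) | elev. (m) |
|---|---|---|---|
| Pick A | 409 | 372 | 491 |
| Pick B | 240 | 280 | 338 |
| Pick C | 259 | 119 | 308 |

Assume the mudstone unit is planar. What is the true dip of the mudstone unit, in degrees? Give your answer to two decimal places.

38.80°

Two edge vectors: Pick A→Pick B = (-169, -92, -153), Pick A→Pick C = (-150, -253, -183).
Normal n = (Pick A→Pick B) × (Pick A→Pick C) = (-21873, -7977, 28957).
So ∂z/∂x = −n_x/n_z = 0.75536 and ∂z/∂y = −n_y/n_z = 0.27548.
Gradient magnitude |∇z| = √(a² + b²) = √(0.57057 + 0.07589) = 0.80403.
True dip = arctan(0.80403) = 38.80°, dipping toward WSW (azimuth ≈ 250°).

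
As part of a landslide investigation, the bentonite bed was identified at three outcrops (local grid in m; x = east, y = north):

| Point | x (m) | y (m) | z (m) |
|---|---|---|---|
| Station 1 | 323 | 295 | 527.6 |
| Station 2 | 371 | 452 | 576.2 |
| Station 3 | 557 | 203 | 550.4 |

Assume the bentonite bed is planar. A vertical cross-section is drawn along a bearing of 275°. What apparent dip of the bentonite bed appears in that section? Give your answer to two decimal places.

Two edge vectors: Station 1→Station 2 = (48, 157, 48.6), Station 1→Station 3 = (234, -92, 22.8).
Normal n = (Station 1→Station 2) × (Station 1→Station 3) = (8050.8, 10278, -41154).
So ∂z/∂x = −n_x/n_z = 0.19563 and ∂z/∂y = −n_y/n_z = 0.24974.
Unit vector along 275° is (sin 275°, cos 275°) = (-0.9962, 0.0872).
Slope in that direction = a·(-0.9962) + b·(0.0872) = −0.17312.
Apparent dip = arctan|0.17312| = 9.82° (true dip is 17.6°, so apparent ≤ true as expected).

9.82°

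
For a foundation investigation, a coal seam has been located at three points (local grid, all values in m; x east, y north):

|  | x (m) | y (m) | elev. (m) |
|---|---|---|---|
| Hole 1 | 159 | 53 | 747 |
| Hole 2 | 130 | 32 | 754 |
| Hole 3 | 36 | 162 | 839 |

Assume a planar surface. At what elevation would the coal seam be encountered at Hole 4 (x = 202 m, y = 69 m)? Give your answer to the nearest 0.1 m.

Two edge vectors: Hole 1→Hole 2 = (-29, -21, 7), Hole 1→Hole 3 = (-123, 109, 92).
Normal n = (Hole 1→Hole 2) × (Hole 1→Hole 3) = (-2695, 1807, -5744).
So ∂z/∂x = −n_x/n_z = −0.46919 and ∂z/∂y = −n_y/n_z = 0.31459.
Intercept c from Hole 1: 747 + 74.60 − 16.67 = 804.93.
At (202, 69): z = −94.8 + 21.7 + 804.93 = 731.9 m.

731.9 m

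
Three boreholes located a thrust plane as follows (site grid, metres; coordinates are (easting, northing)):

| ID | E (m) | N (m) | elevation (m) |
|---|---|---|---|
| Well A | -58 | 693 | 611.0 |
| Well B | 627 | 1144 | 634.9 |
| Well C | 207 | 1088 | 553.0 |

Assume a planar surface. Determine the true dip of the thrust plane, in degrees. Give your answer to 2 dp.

21.08°

Let the plane be z = a·E + b·N + c.
Well B−Well A: 685a + 451b = 23.9;  Well C−Well A: 265a + 395b = −58.
Solving gives a = 0.23566, b = −0.30494.
Gradient magnitude |∇z| = √(a² + b²) = √(0.05553 + 0.09299) = 0.38538.
True dip = arctan(0.38538) = 21.08°, dipping toward NW (azimuth ≈ 322°).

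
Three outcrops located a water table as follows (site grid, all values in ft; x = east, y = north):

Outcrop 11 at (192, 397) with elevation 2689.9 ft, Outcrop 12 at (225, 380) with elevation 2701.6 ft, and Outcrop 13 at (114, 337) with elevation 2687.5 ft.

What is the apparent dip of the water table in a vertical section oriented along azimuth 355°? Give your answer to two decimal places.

15.15°

Two edge vectors: Outcrop 11→Outcrop 12 = (33, -17, 11.7), Outcrop 11→Outcrop 13 = (-78, -60, -2.4).
Normal n = (Outcrop 11→Outcrop 12) × (Outcrop 11→Outcrop 13) = (742.8, -833.4, -3306).
So ∂z/∂x = −n_x/n_z = 0.22468 and ∂z/∂y = −n_y/n_z = −0.25209.
Unit vector along 355° is (sin 355°, cos 355°) = (-0.0872, 0.9962).
Slope in that direction = a·(-0.0872) + b·(0.9962) = −0.27071.
Apparent dip = arctan|0.27071| = 15.15° (true dip is 18.7°, so apparent ≤ true as expected).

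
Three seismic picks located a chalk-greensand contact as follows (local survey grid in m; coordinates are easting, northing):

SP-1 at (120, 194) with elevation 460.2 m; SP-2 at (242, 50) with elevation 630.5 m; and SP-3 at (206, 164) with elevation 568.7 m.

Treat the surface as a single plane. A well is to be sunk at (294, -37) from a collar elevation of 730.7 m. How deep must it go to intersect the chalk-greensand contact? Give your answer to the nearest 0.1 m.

23.5 m

Let the plane be z = a·easting + b·northing + c.
SP-2−SP-1: 122a − 144b = 170.3;  SP-3−SP-1: 86a − 30b = 108.5.
Solving gives a = 1.20530, b = −0.16149.
Then c = 460.2 − a·120 − b·194 = 346.89.
At (294, -37): z_contact = 354.36 + 5.97 + 346.89 = 707.22 m.
Depth below ground = 730.7 − 707.22 = 23.5 m.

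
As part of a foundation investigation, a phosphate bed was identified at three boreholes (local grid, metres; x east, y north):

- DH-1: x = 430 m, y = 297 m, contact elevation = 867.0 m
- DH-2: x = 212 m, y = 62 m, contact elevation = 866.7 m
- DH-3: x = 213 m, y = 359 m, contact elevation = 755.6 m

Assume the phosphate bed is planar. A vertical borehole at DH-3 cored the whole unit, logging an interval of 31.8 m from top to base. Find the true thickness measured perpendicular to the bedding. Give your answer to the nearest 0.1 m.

Let the plane be z = a·x + b·y + c.
DH-2−DH-1: −218a − 235b = −0.3;  DH-3−DH-1: −217a + 62b = −111.4.
Solving gives a = 0.40610, b = −0.37544.
|∇z| = √(a²+b²) = 0.55305, so dip δ = arctan(0.55305) = 28.94°.
True thickness = vertical thickness × cos δ = 31.8 × cos 28.94° = 27.8 m.

27.8 m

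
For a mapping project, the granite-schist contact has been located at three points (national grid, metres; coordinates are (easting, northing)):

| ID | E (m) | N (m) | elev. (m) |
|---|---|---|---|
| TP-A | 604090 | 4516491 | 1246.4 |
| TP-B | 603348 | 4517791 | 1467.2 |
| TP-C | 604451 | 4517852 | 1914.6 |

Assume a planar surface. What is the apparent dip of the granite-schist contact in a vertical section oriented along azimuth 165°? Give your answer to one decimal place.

Two edge vectors: TP-A→TP-B = (-742, 1300, 220.8), TP-A→TP-C = (361, 1361, 668.2).
Normal n = (TP-A→TP-B) × (TP-A→TP-C) = (568151.2, 575513.2, -1479162).
So ∂z/∂E = −n_x/n_z = 0.38410 and ∂z/∂N = −n_y/n_z = 0.38908.
Unit vector along 165° is (sin 165°, cos 165°) = (0.2588, -0.9659).
Slope in that direction = a·(0.2588) + b·(-0.9659) = −0.27641.
Apparent dip = arctan|0.27641| = 15.5° (true dip is 28.7°, so apparent ≤ true as expected).

15.5°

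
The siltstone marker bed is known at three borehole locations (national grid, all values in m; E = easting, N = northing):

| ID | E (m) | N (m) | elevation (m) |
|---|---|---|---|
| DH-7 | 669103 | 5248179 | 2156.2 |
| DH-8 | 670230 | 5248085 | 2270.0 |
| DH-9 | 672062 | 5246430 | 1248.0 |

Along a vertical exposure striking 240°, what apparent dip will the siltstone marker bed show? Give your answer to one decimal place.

Let the plane be z = a·E + b·N + c.
DH-8−DH-7: 1127a − 94b = 113.8;  DH-9−DH-7: 2959a − 1749b = −908.2.
Solving gives a = 0.16799, b = 0.80348.
Unit vector along 240° is (sin 240°, cos 240°) = (-0.8660, -0.5000).
Slope in that direction = a·(-0.8660) + b·(-0.5000) = −0.54723.
Apparent dip = arctan|0.54723| = 28.7° (true dip is 39.4°, so apparent ≤ true as expected).

28.7°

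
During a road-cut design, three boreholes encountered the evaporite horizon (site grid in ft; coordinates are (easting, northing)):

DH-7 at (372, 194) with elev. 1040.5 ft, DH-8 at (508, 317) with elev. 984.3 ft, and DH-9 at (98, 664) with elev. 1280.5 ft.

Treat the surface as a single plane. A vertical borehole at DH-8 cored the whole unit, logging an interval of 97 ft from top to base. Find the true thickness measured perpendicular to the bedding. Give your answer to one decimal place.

Two edge vectors: DH-7→DH-8 = (136, 123, -56.2), DH-7→DH-9 = (-274, 470, 240).
Normal n = (DH-7→DH-8) × (DH-7→DH-9) = (55934, -17241.2, 97622).
So ∂z/∂E = −n_x/n_z = −0.57297 and ∂z/∂N = −n_y/n_z = 0.17661.
|∇z| = √(a²+b²) = 0.59957, so dip δ = arctan(0.59957) = 30.95°.
True thickness = vertical thickness × cos δ = 97 × cos 30.95° = 83.2 ft.

83.2 ft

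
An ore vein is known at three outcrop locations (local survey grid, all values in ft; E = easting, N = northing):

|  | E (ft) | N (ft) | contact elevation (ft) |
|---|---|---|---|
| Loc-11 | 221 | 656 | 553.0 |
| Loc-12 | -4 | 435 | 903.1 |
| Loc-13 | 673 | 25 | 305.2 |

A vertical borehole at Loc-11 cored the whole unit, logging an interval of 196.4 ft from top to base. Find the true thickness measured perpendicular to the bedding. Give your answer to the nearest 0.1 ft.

Two edge vectors: Loc-11→Loc-12 = (-225, -221, 350.1), Loc-11→Loc-13 = (452, -631, -247.8).
Normal n = (Loc-11→Loc-12) × (Loc-11→Loc-13) = (275676.9, 102490.2, 241867).
So ∂z/∂E = −n_x/n_z = −1.13979 and ∂z/∂N = −n_y/n_z = −0.42375.
|∇z| = √(a²+b²) = 1.21601, so dip δ = arctan(1.21601) = 50.57°.
True thickness = vertical thickness × cos δ = 196.4 × cos 50.57° = 124.7 ft.

124.7 ft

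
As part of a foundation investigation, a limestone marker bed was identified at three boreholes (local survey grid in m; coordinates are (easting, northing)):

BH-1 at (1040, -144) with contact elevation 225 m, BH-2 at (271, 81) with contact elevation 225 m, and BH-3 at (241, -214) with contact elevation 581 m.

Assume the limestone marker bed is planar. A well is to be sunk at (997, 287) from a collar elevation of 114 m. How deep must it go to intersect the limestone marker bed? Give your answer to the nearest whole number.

Two edge vectors: BH-1→BH-2 = (-769, 225, 0), BH-1→BH-3 = (-799, -70, 356).
Normal n = (BH-1→BH-2) × (BH-1→BH-3) = (80100, 273764, 233605).
So ∂z/∂E = −n_x/n_z = −0.34289 and ∂z/∂N = −n_y/n_z = −1.17191.
Intercept c from BH-1: 225 + 356.60 − 168.76 = 412.85.
At (997, 287): z_contact = −341.9 − 336.3 + 412.85 = -265.3 m.
Depth below ground = 114 − (-265.3) = 379 m.

379 m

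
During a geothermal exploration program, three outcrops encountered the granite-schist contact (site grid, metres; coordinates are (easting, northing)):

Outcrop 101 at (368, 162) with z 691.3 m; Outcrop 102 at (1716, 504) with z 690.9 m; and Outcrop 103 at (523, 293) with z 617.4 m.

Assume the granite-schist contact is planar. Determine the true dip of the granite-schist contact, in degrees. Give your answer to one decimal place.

Let the plane be z = a·E + b·N + c.
Outcrop 102−Outcrop 101: 1348a + 342b = −0.4;  Outcrop 103−Outcrop 101: 155a + 131b = −73.9.
Solving gives a = 0.20409, b = −0.80561.
Gradient magnitude |∇z| = √(a² + b²) = √(0.04165 + 0.64900) = 0.83106.
True dip = arctan(0.83106) = 39.7°, dipping toward NNW (azimuth ≈ 346°).

39.7°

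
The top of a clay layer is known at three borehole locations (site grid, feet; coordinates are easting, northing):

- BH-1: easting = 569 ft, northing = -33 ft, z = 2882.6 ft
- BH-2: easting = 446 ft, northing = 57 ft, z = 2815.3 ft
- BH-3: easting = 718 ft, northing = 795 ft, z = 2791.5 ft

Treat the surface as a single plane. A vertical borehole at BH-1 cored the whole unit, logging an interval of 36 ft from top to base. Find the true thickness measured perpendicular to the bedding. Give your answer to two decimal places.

32.81 ft

Let the plane be z = a·easting + b·northing + c.
BH-2−BH-1: −123a + 90b = −67.3;  BH-3−BH-1: 149a + 828b = −91.1.
Solving gives a = 0.41235, b = −0.18423.
|∇z| = √(a²+b²) = 0.45164, so dip δ = arctan(0.45164) = 24.31°.
True thickness = vertical thickness × cos δ = 36 × cos 24.31° = 32.81 ft.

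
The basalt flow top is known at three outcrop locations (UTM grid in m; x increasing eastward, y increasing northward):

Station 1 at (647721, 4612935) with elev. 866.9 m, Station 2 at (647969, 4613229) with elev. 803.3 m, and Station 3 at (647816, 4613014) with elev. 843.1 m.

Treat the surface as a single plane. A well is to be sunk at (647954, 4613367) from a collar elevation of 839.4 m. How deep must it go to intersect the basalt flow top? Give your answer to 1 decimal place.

34.9 m

Let the plane be z = a·x + b·y + c.
Station 2−Station 1: 248a + 294b = −63.6;  Station 3−Station 1: 95a + 79b = −23.8.
Solving gives a = −0.236603502, b = −0.016742624.
Then c = 866.9 − a·647721 − b·4612935 = 231352.59.
At (647954, 4613367): z_contact = −153308.19 − 77239.87 + 231352.59 = 804.54 m.
Depth below ground = 839.4 − 804.54 = 34.9 m.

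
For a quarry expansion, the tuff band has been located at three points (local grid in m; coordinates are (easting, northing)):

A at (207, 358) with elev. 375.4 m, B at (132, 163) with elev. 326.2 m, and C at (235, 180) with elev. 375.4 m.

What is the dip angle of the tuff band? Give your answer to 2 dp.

25.23°

Let the plane be z = a·E + b·N + c.
B−A: −75a − 195b = −49.2;  C−A: 28a − 178b = 0.
Solving gives a = 0.46558, b = 0.07324.
Gradient magnitude |∇z| = √(a² + b²) = √(0.21677 + 0.00536) = 0.47131.
True dip = arctan(0.47131) = 25.23°, dipping toward W (azimuth ≈ 261°).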